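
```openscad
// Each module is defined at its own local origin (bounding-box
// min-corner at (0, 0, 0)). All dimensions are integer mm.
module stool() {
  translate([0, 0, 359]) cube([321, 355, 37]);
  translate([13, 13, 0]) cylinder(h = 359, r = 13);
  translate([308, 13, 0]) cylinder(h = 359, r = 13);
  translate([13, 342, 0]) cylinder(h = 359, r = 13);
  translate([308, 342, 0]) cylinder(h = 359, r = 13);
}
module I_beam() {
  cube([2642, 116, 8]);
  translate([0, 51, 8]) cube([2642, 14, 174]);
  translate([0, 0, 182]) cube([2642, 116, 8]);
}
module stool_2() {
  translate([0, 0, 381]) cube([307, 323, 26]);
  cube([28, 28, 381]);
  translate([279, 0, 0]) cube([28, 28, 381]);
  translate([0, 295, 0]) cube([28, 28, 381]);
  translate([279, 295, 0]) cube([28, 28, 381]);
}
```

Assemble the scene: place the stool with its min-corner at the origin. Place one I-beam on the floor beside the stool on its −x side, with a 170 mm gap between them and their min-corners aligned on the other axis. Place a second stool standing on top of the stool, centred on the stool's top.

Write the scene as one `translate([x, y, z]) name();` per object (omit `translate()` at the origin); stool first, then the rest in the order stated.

stool();
translate([-2812, 0, 0]) I_beam();
translate([7, 16, 396]) stool_2();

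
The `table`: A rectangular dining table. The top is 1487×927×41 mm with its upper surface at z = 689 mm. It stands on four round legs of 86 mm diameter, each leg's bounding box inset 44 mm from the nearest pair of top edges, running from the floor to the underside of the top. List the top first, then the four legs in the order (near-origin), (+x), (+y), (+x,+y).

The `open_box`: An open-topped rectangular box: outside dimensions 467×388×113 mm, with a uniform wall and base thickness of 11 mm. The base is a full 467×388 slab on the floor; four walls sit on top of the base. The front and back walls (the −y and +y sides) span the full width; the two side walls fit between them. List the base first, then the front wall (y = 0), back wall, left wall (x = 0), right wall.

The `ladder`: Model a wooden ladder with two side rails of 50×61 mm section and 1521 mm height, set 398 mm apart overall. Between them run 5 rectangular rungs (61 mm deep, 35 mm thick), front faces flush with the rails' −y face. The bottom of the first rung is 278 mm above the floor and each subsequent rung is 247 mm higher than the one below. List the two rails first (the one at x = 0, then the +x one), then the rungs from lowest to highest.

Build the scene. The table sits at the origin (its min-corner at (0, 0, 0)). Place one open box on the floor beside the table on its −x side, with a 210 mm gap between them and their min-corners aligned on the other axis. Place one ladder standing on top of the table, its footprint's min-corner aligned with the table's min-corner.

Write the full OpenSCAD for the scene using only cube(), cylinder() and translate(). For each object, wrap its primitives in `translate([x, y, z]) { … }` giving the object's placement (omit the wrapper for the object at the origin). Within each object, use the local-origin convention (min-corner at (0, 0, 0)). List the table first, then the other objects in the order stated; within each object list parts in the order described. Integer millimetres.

translate([0, 0, 648]) cube([1487, 927, 41]);
translate([87, 87, 0]) cylinder(h = 648, r = 43);
translate([1400, 87, 0]) cylinder(h = 648, r = 43);
translate([87, 840, 0]) cylinder(h = 648, r = 43);
translate([1400, 840, 0]) cylinder(h = 648, r = 43);
translate([-677, 0, 0]) {
  cube([467, 388, 11]);
  translate([0, 0, 11]) cube([467, 11, 102]);
  translate([0, 377, 11]) cube([467, 11, 102]);
  translate([0, 11, 11]) cube([11, 366, 102]);
  translate([456, 11, 11]) cube([11, 366, 102]);
}
translate([0, 0, 689]) {
  cube([50, 61, 1521]);
  translate([348, 0, 0]) cube([50, 61, 1521]);
  translate([50, 0, 278]) cube([298, 61, 35]);
  translate([50, 0, 525]) cube([298, 61, 35]);
  translate([50, 0, 772]) cube([298, 61, 35]);
  translate([50, 0, 1019]) cube([298, 61, 35]);
  translate([50, 0, 1266]) cube([298, 61, 35]);
}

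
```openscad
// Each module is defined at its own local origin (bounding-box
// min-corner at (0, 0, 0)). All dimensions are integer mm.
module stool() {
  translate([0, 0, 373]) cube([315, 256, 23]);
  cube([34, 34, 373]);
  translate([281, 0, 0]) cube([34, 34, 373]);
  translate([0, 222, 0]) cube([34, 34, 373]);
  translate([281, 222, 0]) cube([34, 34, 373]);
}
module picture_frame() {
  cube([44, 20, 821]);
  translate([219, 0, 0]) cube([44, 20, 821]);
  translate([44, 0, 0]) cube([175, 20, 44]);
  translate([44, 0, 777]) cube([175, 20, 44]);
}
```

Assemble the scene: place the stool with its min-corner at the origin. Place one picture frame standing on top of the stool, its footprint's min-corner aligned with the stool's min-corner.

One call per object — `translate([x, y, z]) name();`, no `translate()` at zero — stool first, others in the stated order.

stool();
translate([0, 0, 396]) picture_frame();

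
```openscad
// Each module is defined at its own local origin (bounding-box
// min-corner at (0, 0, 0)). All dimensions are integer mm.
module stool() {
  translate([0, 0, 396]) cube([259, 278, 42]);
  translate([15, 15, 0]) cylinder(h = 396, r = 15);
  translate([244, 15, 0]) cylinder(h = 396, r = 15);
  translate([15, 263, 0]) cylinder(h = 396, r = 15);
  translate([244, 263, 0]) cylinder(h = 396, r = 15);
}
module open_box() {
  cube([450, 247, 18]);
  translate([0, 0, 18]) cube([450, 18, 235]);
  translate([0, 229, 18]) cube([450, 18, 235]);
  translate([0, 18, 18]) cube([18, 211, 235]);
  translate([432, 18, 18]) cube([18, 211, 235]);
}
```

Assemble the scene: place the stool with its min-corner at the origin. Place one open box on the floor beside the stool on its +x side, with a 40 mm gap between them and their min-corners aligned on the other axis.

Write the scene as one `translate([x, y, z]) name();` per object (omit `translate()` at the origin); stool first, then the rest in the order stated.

stool();
translate([299, 0, 0]) open_box();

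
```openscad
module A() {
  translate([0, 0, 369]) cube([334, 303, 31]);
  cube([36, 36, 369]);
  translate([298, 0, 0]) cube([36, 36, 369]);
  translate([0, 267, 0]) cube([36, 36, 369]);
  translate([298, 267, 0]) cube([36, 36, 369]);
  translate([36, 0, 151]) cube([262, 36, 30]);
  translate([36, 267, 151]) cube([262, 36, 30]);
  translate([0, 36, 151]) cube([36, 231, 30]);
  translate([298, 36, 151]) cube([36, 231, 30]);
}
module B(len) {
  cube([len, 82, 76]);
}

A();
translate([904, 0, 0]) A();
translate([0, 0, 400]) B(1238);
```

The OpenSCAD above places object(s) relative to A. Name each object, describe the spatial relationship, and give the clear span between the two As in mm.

A is a stool. B is a beam. A beam spans the tops of two stools. The clear span between the two stools is 570 mm.

Second stool starts at x = 904; first ends at x = 334; clear span = 904 − 334 = 570 mm.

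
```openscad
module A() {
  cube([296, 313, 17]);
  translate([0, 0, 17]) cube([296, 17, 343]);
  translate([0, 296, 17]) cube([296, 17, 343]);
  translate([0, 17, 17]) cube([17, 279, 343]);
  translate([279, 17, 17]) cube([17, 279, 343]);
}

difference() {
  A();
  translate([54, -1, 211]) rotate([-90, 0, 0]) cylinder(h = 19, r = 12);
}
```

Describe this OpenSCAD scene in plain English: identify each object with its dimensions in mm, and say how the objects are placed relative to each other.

A is an open-topped rectangular box: outside dimensions 296×313×360 mm, with a uniform wall and base thickness of 17 mm. The base is a full 296×313 slab on the floor; four walls sit on top of the base. The front and back walls (the −y and +y sides) span the full width; the two side walls fit between them.

The open box has a circular hole of radius 12 mm through its front wall, centred at (x = 54, z = 211).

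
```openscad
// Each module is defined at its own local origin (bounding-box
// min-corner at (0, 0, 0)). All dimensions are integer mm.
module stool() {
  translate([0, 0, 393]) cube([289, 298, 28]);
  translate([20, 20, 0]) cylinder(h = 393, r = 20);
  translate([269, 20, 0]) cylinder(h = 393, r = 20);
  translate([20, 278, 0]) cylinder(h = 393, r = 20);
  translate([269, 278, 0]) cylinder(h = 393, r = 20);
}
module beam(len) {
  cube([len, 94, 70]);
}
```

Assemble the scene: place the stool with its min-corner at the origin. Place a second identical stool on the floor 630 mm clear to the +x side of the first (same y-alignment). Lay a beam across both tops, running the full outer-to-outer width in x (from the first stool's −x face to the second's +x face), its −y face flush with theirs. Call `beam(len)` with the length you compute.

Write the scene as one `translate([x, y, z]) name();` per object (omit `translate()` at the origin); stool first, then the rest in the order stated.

stool();
translate([919, 0, 0]) stool();
translate([0, 0, 421]) beam(1208);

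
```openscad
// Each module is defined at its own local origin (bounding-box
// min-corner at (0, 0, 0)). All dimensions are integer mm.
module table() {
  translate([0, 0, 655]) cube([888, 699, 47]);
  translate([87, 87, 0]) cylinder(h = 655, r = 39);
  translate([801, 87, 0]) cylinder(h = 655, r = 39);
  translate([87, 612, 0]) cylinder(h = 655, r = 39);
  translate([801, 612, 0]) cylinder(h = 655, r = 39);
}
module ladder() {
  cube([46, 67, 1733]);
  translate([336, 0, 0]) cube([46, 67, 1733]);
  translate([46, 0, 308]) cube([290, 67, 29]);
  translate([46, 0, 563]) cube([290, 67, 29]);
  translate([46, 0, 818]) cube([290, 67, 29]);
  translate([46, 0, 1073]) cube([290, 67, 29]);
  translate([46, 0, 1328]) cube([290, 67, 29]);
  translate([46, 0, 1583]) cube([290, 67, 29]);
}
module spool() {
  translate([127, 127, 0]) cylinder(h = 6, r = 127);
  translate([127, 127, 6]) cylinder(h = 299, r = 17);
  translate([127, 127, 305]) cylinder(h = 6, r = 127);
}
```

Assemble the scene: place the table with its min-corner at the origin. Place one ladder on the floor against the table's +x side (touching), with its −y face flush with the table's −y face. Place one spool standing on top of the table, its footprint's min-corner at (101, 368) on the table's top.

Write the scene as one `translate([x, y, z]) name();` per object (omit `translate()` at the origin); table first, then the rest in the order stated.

table();
translate([888, 0, 0]) ladder();
translate([101, 368, 702]) spool();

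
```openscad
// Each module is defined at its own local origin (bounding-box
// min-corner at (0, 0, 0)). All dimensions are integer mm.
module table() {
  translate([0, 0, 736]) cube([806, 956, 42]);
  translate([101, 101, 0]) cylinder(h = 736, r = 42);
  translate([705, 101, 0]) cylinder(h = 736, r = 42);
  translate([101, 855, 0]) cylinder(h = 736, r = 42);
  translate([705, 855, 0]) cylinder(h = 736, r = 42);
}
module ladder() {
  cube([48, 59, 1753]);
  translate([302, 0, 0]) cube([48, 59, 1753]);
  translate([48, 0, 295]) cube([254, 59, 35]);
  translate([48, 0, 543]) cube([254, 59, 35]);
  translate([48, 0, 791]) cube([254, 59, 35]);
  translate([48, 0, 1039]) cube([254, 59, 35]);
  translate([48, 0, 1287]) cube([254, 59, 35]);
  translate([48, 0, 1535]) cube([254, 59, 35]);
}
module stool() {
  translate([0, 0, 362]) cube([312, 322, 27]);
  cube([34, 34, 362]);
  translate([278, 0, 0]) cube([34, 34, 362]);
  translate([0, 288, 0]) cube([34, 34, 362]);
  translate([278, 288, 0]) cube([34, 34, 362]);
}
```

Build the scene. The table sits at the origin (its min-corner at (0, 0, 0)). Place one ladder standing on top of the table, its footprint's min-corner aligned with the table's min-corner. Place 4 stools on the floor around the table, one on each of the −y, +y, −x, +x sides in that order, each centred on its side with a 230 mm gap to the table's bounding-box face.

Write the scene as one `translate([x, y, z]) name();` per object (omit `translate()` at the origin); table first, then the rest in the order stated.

table();
translate([0, 0, 778]) ladder();
translate([247, -552, 0]) stool();
translate([247, 1186, 0]) stool();
translate([-542, 317, 0]) stool();
translate([1036, 317, 0]) stool();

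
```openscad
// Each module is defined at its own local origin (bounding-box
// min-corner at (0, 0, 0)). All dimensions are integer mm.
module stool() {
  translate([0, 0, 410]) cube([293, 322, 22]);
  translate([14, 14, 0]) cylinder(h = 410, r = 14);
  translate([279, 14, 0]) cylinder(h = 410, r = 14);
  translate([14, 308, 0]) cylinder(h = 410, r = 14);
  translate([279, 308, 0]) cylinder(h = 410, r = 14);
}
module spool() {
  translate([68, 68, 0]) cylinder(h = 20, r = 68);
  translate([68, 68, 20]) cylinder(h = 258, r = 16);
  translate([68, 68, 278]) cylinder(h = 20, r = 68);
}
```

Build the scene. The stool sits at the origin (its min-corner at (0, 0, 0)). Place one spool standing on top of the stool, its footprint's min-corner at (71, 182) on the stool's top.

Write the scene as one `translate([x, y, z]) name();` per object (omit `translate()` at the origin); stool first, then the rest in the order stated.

stool();
translate([71, 182, 432]) spool();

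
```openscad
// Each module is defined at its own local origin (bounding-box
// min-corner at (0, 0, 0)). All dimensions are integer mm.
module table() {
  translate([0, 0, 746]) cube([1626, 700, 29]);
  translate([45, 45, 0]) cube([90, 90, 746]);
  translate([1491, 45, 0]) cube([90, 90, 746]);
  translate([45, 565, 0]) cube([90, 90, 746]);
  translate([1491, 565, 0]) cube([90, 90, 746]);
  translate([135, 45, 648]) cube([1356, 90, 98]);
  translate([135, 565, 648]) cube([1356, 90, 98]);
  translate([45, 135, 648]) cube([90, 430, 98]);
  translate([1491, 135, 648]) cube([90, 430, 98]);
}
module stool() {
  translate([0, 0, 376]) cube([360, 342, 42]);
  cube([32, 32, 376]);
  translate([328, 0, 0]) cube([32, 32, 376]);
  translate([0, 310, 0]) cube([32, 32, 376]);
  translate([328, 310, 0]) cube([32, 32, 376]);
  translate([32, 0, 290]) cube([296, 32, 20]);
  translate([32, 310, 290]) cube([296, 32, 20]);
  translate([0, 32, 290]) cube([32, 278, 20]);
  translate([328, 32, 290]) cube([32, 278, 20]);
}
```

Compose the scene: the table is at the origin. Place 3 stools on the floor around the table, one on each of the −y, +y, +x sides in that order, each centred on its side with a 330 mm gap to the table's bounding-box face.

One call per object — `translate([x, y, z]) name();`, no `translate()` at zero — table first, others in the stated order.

table();
translate([633, -672, 0]) stool();
translate([633, 1030, 0]) stool();
translate([1956, 179, 0]) stool();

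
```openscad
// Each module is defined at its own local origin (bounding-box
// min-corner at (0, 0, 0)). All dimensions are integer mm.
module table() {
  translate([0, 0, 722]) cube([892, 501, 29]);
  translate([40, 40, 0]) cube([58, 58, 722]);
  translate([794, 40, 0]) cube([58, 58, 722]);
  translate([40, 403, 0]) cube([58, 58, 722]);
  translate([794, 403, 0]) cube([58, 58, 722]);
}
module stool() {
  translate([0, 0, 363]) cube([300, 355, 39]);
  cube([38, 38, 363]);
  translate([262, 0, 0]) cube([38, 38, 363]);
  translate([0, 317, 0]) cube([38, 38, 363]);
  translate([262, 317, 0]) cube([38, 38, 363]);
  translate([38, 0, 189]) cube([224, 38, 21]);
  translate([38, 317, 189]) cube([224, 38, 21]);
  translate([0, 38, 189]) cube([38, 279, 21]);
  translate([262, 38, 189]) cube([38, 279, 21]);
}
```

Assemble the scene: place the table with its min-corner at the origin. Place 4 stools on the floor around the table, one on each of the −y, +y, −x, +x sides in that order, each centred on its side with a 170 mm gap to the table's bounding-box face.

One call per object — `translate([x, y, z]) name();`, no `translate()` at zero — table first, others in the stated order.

table();
translate([296, -525, 0]) stool();
translate([296, 671, 0]) stool();
translate([-470, 73, 0]) stool();
translate([1062, 73, 0]) stool();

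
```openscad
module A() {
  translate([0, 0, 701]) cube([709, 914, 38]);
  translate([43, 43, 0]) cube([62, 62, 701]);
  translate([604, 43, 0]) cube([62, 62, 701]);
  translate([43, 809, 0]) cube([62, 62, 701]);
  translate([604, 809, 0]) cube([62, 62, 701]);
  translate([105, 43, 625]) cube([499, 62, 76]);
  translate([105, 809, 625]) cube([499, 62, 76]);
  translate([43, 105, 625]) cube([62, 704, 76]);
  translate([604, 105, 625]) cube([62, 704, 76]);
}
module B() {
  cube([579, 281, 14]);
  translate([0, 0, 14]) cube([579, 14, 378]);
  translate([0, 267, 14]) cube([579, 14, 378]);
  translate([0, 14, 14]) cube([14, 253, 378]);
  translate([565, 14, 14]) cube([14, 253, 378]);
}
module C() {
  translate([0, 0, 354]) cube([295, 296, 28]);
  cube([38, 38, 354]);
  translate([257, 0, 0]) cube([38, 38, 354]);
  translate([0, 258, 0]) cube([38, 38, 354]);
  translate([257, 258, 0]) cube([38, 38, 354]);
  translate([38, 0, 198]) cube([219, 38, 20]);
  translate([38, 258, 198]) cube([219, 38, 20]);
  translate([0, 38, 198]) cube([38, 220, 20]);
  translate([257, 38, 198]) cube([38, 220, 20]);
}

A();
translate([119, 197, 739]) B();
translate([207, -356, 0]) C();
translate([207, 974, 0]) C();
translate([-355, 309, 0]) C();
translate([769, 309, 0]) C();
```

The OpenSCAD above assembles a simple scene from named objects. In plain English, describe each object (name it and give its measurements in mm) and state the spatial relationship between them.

A is a table with a 709×914 mm rectangular top, 38 mm thick, top surface at z = 739 mm, supported by four 62×62 mm square legs, each inset 43 mm from the nearest pair of top edges, running from the floor. Four apron rails, 62 mm thick and 76 mm tall, run between adjacent legs with their top edges flush with the underside of the top and their outer faces flush with the legs' outer faces.

B is an open-topped rectangular box: outside dimensions 579×281×392 mm, with a uniform wall and base thickness of 14 mm. The base is a full 579×281 slab on the floor; four walls sit on top of the base. The front and back walls (the −y and +y sides) span the full width; the two side walls fit between them.

C is a simple wooden stool: a rectangular seat 295 mm (x) by 296 mm (y), 28 mm thick, top face at z = 382 mm, on four square legs, each 38×38 mm in cross-section. The legs rest on z = 0, each flush with a corner of the seat. Four stretchers, 38 mm wide and 20 mm tall, connect adjacent legs with their undersides at z = 198 mm, each running between the inner faces of the legs it joins and aligned with the legs' outer faces on the other axis.

The open box is on top of the table. Four stools sit around the table at the −y, +y, −x, +x sides.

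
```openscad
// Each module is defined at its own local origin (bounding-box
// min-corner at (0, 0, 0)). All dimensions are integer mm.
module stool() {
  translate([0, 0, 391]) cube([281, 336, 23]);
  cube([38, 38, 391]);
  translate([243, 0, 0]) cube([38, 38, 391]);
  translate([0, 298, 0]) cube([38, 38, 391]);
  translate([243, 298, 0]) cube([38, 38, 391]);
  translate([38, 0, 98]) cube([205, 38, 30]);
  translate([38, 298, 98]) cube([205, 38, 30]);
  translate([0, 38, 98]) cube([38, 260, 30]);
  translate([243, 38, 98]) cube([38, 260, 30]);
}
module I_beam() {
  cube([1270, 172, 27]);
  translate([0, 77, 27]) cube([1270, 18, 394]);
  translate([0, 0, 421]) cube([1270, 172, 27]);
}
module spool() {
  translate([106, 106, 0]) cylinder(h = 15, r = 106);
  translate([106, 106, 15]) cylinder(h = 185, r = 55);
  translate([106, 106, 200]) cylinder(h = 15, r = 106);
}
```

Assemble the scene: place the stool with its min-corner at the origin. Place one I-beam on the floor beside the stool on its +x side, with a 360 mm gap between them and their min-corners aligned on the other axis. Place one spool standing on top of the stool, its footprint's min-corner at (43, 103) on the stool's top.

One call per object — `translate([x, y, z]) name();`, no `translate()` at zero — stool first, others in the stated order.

stool();
translate([641, 0, 0]) I_beam();
translate([43, 103, 414]) spool();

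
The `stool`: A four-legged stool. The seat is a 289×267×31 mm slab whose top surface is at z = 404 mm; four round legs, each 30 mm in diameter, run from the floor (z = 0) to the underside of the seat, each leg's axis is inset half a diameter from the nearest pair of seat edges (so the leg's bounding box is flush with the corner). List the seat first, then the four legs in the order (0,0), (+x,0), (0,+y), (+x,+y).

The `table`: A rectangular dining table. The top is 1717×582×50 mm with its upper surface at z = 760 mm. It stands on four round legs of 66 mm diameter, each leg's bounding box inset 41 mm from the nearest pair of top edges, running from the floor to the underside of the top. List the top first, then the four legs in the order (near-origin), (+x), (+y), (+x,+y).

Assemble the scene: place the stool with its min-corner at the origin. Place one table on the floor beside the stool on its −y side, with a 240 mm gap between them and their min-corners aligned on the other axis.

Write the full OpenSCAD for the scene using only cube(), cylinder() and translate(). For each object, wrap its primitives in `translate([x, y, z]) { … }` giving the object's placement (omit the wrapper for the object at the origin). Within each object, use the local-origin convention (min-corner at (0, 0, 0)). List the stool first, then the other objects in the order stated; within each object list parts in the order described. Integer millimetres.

translate([0, 0, 373]) cube([289, 267, 31]);
translate([15, 15, 0]) cylinder(h = 373, r = 15);
translate([274, 15, 0]) cylinder(h = 373, r = 15);
translate([15, 252, 0]) cylinder(h = 373, r = 15);
translate([274, 252, 0]) cylinder(h = 373, r = 15);
translate([0, -822, 0]) {
  translate([0, 0, 710]) cube([1717, 582, 50]);
  translate([74, 74, 0]) cylinder(h = 710, r = 33);
  translate([1643, 74, 0]) cylinder(h = 710, r = 33);
  translate([74, 508, 0]) cylinder(h = 710, r = 33);
  translate([1643, 508, 0]) cylinder(h = 710, r = 33);
}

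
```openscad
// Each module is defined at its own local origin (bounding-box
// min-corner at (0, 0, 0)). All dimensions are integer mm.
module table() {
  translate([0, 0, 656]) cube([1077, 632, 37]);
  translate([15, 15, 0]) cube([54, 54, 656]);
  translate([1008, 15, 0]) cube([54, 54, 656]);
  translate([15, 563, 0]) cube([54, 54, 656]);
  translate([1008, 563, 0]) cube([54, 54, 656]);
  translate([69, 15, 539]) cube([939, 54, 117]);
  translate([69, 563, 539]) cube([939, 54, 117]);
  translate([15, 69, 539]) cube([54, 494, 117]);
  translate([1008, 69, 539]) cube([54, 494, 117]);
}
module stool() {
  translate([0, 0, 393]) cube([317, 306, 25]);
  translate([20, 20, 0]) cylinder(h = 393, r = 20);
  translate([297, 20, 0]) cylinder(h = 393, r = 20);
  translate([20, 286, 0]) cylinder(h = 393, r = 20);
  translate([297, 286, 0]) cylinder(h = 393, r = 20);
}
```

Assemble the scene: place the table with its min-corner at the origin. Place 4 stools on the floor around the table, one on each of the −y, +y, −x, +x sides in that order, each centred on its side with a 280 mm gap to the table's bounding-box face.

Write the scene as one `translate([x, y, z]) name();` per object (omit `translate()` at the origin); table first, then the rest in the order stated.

table();
translate([380, -586, 0]) stool();
translate([380, 912, 0]) stool();
translate([-597, 163, 0]) stool();
translate([1357, 163, 0]) stool();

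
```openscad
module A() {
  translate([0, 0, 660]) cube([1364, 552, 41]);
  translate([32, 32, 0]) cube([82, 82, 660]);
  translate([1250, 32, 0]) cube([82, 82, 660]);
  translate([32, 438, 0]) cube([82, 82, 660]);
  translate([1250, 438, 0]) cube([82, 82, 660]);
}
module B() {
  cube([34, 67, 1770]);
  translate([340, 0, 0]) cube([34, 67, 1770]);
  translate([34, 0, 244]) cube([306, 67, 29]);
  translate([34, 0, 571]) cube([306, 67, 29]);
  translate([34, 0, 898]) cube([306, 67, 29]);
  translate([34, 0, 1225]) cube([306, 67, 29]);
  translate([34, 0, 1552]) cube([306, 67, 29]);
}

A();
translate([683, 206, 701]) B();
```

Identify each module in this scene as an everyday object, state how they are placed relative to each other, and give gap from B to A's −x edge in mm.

A is a table. B is a ladder. The ladder is on top of the table. The gap from the ladder to the table's −x edge is 683 mm.

The ladder's min-x is at 683; the table's min-x is 0; gap = 683 mm.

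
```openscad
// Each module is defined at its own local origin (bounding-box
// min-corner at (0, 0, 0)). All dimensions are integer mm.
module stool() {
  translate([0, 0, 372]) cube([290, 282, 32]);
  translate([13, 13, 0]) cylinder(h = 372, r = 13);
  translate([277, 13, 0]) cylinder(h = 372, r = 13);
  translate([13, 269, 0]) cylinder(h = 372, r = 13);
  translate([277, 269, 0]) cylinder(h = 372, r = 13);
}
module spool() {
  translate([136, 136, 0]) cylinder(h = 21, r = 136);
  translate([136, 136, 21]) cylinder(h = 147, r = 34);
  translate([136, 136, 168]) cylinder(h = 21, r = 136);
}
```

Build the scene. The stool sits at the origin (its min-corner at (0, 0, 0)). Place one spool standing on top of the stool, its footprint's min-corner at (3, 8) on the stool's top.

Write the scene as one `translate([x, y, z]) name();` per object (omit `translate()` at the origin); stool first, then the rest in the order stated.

stool();
translate([3, 8, 404]) spool();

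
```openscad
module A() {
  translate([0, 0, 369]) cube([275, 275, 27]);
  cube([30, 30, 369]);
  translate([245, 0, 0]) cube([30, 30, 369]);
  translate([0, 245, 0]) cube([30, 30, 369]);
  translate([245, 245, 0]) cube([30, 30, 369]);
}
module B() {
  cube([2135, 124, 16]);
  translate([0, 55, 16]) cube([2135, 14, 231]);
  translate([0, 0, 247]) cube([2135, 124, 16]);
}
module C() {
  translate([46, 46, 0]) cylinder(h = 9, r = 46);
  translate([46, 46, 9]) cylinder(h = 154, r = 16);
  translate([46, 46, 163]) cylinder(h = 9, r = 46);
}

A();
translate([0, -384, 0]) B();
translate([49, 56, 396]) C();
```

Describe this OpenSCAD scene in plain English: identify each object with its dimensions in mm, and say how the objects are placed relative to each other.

A is a four-legged stool. The seat is 275×275 mm, 27 mm thick, top at z = 396 mm. It stands on four square legs, each 30×30 mm in cross-section, from z = 0 to the seat underside, each flush with a corner of the seat.

B is an I-beam lying along x, 2135 mm long. Overall section height 263 mm. Two flanges 124 mm wide (y) and 16 mm thick, one on the floor and one at the top; a web 14 mm thick runs between them, centred on the flange width.

C is a spool: two coaxial disc flanges of radius 46 mm and thickness 9 mm, joined by a core cylinder of radius 16 mm and height 154 mm. The lower flange rests on z = 0 and the three cylinders share a vertical axis.

The I-beam is on the floor beside the stool on its −y side. The spool is on top of the stool.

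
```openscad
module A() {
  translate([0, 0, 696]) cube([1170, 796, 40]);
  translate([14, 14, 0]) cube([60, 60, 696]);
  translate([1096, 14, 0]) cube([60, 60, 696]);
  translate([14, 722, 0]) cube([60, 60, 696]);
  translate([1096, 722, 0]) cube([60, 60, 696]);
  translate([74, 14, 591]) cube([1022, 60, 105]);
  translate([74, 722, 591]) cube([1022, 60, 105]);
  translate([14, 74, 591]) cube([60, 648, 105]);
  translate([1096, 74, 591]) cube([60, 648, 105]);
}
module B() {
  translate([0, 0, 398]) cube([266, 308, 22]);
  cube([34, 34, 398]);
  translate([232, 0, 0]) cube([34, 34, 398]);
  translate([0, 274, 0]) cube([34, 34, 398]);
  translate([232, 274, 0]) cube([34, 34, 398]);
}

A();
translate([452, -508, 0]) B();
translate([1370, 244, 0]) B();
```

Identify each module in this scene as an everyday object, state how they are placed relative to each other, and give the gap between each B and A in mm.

A is a table. B is a stool. Two stools sit around the table at the −y, +x sides. The gap between each stool and the table is 200 mm.

Each stool's nearest face is 200 mm from the table's bounding box.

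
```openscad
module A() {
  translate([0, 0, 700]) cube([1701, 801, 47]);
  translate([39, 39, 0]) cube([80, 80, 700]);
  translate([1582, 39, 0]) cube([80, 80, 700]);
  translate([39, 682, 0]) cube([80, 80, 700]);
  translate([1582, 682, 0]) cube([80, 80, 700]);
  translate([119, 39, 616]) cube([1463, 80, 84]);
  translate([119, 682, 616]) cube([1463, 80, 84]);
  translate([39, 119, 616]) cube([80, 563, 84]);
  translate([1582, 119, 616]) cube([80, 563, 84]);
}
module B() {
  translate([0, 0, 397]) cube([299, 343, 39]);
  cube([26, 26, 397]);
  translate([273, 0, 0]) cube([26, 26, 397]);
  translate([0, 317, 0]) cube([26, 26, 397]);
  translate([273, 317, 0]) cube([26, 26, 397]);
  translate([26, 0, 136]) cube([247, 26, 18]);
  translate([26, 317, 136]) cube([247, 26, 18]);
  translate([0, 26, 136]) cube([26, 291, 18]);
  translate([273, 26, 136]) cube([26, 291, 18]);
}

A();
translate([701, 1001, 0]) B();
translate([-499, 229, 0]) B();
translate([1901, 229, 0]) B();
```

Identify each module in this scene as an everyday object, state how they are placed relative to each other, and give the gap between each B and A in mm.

A is a table. B is a stool. Three stools sit around the table at the +y, −x, +x sides. The gap between each stool and the table is 200 mm.

Each stool's nearest face is 200 mm from the table's bounding box.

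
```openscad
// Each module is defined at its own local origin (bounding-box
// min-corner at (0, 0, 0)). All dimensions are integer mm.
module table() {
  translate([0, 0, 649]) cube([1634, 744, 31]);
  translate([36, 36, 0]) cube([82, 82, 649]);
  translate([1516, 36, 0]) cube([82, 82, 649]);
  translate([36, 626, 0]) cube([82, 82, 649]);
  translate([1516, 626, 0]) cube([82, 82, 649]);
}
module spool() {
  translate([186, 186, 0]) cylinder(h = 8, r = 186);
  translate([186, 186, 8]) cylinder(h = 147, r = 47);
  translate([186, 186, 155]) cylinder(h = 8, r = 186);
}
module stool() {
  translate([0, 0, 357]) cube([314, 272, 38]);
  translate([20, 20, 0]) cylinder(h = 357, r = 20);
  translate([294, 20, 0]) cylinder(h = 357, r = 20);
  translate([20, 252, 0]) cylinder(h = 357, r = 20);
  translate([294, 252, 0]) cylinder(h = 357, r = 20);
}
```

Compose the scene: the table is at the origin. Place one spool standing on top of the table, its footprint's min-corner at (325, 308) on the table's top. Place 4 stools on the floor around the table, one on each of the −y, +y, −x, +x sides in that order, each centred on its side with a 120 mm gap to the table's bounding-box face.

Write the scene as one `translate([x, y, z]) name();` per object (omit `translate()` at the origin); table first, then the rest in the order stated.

table();
translate([325, 308, 680]) spool();
translate([660, -392, 0]) stool();
translate([660, 864, 0]) stool();
translate([-434, 236, 0]) stool();
translate([1754, 236, 0]) stool();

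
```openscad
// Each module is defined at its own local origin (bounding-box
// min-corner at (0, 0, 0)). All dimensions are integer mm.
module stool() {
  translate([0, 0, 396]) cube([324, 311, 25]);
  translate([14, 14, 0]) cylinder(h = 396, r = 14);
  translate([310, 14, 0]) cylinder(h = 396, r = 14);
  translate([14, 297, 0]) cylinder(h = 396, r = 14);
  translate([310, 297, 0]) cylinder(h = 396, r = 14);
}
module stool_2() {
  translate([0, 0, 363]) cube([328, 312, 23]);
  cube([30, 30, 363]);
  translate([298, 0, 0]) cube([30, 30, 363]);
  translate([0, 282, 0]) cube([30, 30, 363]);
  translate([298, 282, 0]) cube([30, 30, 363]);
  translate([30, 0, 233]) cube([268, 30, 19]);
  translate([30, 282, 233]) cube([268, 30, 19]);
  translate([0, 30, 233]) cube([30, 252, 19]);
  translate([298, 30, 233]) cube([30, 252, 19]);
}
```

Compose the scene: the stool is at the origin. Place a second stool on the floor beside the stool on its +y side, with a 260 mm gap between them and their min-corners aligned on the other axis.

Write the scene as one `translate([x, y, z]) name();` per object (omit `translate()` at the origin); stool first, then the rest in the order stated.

stool();
translate([0, 571, 0]) stool_2();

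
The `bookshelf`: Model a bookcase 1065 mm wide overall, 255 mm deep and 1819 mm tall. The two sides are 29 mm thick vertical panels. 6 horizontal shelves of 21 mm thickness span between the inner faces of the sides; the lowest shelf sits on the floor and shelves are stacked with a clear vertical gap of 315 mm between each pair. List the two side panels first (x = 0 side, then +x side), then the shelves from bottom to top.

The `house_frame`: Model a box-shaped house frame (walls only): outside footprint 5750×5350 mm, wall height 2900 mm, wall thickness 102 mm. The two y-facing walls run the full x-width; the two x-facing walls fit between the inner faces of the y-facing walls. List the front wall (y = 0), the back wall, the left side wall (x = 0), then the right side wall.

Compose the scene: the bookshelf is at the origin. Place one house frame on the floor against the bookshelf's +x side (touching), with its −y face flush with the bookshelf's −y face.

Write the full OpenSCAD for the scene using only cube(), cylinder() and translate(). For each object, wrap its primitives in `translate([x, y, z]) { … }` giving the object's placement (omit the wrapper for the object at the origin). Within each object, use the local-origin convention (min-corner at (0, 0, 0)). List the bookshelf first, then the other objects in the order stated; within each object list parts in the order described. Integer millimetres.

cube([29, 255, 1819]);
translate([1036, 0, 0]) cube([29, 255, 1819]);
translate([29, 0, 0]) cube([1007, 255, 21]);
translate([29, 0, 336]) cube([1007, 255, 21]);
translate([29, 0, 672]) cube([1007, 255, 21]);
translate([29, 0, 1008]) cube([1007, 255, 21]);
translate([29, 0, 1344]) cube([1007, 255, 21]);
translate([29, 0, 1680]) cube([1007, 255, 21]);
translate([1065, 0, 0]) {
  cube([5750, 102, 2900]);
  translate([0, 5248, 0]) cube([5750, 102, 2900]);
  translate([0, 102, 0]) cube([102, 5146, 2900]);
  translate([5648, 102, 0]) cube([102, 5146, 2900]);
}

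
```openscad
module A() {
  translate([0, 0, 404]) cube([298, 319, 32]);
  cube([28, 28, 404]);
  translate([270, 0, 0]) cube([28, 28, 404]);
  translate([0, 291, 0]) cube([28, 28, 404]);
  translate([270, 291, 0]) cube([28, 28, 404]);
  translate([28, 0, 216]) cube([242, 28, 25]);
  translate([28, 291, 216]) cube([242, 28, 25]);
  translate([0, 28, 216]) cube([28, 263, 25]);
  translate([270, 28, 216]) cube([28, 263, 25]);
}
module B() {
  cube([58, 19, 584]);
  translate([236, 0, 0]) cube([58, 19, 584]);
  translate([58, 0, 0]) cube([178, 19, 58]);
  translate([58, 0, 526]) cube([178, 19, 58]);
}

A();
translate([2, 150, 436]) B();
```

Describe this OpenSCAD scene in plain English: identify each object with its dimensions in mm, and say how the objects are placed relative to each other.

A is a four-legged stool. The seat is a 298×319×32 mm slab whose top surface is at z = 436 mm; four square legs, each 28×28 mm in cross-section, run from the floor (z = 0) to the underside of the seat, each flush with a corner of the seat. Four stretchers, 28 mm wide and 25 mm tall, connect adjacent legs with their undersides at z = 216 mm, each running between the inner faces of the legs it joins and aligned with the legs' outer faces on the other axis.

B is a rectangular picture frame lying in the x–z plane (depth along y). The opening is 178 mm wide (x) by 468 mm tall (z), surrounded by a border 58 mm wide on all four sides. The frame is 19 mm deep and is made of two full-height vertical stiles with two horizontal rails fitted between them.

The picture frame is on top of the stool, centred.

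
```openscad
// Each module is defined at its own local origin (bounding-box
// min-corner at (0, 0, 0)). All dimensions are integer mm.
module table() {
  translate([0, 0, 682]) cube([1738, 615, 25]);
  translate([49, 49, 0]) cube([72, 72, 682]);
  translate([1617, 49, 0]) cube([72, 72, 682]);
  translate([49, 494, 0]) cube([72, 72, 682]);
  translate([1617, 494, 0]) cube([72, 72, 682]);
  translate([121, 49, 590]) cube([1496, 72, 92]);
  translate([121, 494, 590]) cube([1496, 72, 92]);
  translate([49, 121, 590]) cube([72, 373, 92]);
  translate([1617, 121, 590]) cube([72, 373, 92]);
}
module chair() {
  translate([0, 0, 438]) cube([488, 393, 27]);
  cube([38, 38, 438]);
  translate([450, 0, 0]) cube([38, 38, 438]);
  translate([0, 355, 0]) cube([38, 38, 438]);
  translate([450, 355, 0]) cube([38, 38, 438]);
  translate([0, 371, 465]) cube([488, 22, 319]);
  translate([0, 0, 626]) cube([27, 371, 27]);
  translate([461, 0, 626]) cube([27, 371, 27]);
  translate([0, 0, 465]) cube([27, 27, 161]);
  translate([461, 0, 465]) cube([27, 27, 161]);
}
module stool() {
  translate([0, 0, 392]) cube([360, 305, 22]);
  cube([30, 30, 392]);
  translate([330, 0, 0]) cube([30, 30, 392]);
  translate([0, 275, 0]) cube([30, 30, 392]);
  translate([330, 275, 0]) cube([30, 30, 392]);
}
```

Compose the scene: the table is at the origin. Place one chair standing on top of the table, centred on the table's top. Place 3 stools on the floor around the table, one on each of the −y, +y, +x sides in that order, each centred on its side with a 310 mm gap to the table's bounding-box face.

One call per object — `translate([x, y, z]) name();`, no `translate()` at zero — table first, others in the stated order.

table();
translate([625, 111, 707]) chair();
translate([689, -615, 0]) stool();
translate([689, 925, 0]) stool();
translate([2048, 155, 0]) stool();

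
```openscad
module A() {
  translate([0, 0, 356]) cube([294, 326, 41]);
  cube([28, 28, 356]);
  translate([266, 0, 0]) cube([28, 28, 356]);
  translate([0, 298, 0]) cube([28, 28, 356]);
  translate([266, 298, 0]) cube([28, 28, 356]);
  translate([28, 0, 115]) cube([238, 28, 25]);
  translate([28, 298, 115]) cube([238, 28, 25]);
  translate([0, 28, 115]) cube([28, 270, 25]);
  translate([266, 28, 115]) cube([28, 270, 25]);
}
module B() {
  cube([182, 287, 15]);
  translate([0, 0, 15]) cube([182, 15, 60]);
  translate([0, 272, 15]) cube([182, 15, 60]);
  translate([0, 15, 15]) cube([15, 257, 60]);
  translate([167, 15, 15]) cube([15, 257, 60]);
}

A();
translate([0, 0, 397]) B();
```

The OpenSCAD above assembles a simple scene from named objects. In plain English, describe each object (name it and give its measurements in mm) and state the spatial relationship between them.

A is a four-legged stool. The seat is a 294×326×41 mm slab whose top surface is at z = 397 mm; four square legs, each 28×28 mm in cross-section, run from the floor (z = 0) to the underside of the seat, each flush with a corner of the seat. Four stretchers, 28 mm wide and 25 mm tall, connect adjacent legs with their undersides at z = 115 mm, each running between the inner faces of the legs it joins and aligned with the legs' outer faces on the other axis.

B is an open-topped rectangular box: outside dimensions 182×287×75 mm, with a uniform wall and base thickness of 15 mm. The base is a full 182×287 slab on the floor; four walls sit on top of the base. The front and back walls (the −y and +y sides) span the full width; the two side walls fit between them.

The open box is on top of the stool.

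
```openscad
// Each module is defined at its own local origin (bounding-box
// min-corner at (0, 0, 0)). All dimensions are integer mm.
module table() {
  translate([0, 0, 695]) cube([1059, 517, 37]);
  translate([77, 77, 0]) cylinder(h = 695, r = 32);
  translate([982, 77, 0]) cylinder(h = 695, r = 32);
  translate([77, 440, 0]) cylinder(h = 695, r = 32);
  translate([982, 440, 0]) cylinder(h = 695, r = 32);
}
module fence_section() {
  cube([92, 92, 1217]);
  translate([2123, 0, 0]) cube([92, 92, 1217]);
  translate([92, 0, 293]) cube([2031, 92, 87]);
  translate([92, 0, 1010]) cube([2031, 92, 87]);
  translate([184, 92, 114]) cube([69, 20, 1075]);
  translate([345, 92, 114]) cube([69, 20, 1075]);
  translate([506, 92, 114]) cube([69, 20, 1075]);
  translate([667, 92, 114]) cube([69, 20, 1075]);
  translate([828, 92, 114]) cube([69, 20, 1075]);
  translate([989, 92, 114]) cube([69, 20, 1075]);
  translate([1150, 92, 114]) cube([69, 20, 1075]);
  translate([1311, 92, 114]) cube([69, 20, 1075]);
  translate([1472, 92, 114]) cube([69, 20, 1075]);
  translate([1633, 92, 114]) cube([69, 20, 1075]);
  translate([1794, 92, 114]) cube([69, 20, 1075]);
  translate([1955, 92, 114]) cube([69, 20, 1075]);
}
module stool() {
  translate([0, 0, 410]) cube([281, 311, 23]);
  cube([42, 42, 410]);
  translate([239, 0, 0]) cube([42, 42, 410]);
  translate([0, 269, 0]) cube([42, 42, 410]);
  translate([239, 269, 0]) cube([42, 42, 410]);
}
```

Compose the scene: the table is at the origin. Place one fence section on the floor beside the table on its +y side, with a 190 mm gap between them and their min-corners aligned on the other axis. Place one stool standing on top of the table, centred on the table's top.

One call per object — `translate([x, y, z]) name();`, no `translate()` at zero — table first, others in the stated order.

table();
translate([0, 707, 0]) fence_section();
translate([389, 103, 732]) stool();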